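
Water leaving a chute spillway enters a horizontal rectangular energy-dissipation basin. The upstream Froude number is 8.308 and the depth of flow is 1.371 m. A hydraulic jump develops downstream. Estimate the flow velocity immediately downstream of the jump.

Fr₁ = 8.308 (given).
By Bélanger, y₂/y₁ = ½[√(1 + 8Fr₁²) − 1] = ½[√553.18 − 1] = 11.26.
y₂ = 11.26 × 1.371 = 15.44 m.
V₁ = Fr₁·√(g·y₁) = 8.308×√(9.81×1.371) = 30.47 m/s; q = V₁·y₁ = 41.77 m²/s.
V₂ = q/y₂ = 41.77/15.44 = 2.706 m/s.

V₂ = 2.706 m/s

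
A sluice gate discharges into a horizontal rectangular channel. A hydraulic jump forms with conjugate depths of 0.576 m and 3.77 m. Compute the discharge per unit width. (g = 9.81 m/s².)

q = 6.80 m²/s

For a rectangular channel the momentum equation gives q² = ½·g·y₁·y₂·(y₁ + y₂) = ½×9.81×0.576×3.77×4.35 = 46.3.
q = √46.3 = 6.80 m²/s.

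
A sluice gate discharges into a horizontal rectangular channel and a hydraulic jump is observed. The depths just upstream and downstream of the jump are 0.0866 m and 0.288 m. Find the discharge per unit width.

For a rectangular channel the momentum equation gives q² = ½·g·y₁·y₂·(y₁ + y₂) = ½×9.81×0.0866×0.288×0.375 = 0.0458.
q = √0.0458 = 0.214 m²/s.

q = 0.214 m²/s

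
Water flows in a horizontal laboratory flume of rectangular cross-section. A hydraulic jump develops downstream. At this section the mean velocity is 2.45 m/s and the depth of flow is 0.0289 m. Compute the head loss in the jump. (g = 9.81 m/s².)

ΔE = 0.152 m

Fr₁ = V₁/√(g·y₁) = 2.45/√(9.81×0.0289) = 4.60.
Sequent-depth ratio: y₂/y₁ = ½[√(1 + 8Fr₁²) − 1] = ½[√170.4 − 1] = 6.03.
y₂ = 6.03 × 0.0289 = 0.174 m.
Head loss: ΔE = (y₂ − y₁)³/(4y₁y₂) = (0.174 − 0.0289)³/(4×0.0289×0.174) = 0.00307/0.0201 = 0.152 m.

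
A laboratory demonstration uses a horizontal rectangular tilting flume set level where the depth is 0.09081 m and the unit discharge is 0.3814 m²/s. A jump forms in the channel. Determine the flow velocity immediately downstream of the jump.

V₂ = 0.7225 m/s

V₁ = q/y₁ = 0.3814/0.09081 = 4.200 m/s. Fr₁ = V₁/√(g·y₁) = 4.200/√(9.81×0.09081) = 4.450.
By Bélanger, y₂/y₁ = ½[√(1 + 8Fr₁²) − 1] = ½[√159.41 − 1] = 5.813.
y₂ = 5.813 × 0.09081 = 0.5279 m.
V₂ = q/y₂ = 0.3814/0.5279 = 0.7225 m/s.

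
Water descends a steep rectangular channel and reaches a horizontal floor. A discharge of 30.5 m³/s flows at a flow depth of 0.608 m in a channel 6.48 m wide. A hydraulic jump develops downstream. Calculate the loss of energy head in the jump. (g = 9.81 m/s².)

ΔE = 1.03 m

q = Q/b = 30.5/6.48 = 4.71 m²/s; V₁ = q/y₁ = 7.74 m/s. Fr₁ = V₁/√(g·y₁) = 3.17.
Sequent-depth ratio: y₂/y₁ = ½[√(1 + 8Fr₁²) − 1] = ½[√81.38 − 1] = 4.01.
y₂ = 4.01 × 0.608 = 2.44 m.
Head loss: ΔE = (y₂ − y₁)³/(4y₁y₂) = (2.44 − 0.608)³/(4×0.608×2.44) = 6.13/5.93 = 1.03 m.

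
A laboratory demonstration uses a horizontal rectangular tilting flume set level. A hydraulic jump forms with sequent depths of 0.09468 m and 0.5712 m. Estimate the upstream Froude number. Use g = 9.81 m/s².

For a rectangular channel the momentum equation gives q² = ½·g·y₁·y₂·(y₁ + y₂) = ½×9.81×0.09468×0.5712×0.6659 = 0.1766.
q = √0.1766 = 0.4203 m²/s.
V₁ = q/y₁ = 4.439 m/s; Fr₁ = V₁/√(g·y₁) = 4.606.

Fr₁ = 4.606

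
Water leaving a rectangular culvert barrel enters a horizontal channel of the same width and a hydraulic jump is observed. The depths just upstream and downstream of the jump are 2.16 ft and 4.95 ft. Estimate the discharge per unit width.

For a rectangular channel the momentum equation gives q² = ½·g·y₁·y₂·(y₁ + y₂) = ½×32.2×2.16×4.95×7.11 = 1224.
q = √1224 = 35.0 ft²/s.

q = 35.0 ft²/s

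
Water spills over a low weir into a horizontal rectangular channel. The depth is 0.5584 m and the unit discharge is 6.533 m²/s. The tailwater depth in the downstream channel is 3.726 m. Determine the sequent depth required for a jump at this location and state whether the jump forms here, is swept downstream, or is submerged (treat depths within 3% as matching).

y₂ = 3.678 m; the jump forms here

V₁ = q/y₁ = 6.533/0.5584 = 11.70 m/s. Fr₁ = V₁/√(g·y₁) = 11.70/√(9.81×0.5584) = 4.999.
From the momentum equation for a rectangular channel, y₂/y₁ = ½[√(1 + 8Fr₁²) − 1] = ½[√200.90 − 1] = 6.587.
y₂ = 6.587 × 0.5584 = 3.678 m.
Tailwater y_tw = 3.726 m: y_tw ≈ y₂, so the jump forms here.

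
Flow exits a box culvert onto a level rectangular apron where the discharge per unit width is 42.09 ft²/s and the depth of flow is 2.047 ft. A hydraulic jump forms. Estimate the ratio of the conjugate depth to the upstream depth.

y₂/y₁ = 3.116

V₁ = q/y₁ = 42.09/2.047 = 20.56 ft/s. Fr₁ = V₁/√(g·y₁) = 20.56/√(32.2×2.047) = 2.533.
By Bélanger, y₂/y₁ = ½[√(1 + 8Fr₁²) − 1] = ½[√52.314 − 1] = 3.116.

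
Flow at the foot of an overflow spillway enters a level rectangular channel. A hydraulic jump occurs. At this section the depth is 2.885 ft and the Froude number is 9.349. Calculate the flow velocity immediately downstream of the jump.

Fr₁ = 9.349 (given).
Sequent-depth ratio: y₂/y₁ = ½[√(1 + 8Fr₁²) − 1] = ½[√700.23 − 1] = 12.73.
y₂ = 12.73 × 2.885 = 36.73 ft.
V₁ = Fr₁·√(g·y₁) = 9.349×√(32.2×2.885) = 90.11 ft/s; q = V₁·y₁ = 260.0 ft²/s.
V₂ = q/y₂ = 260.0/36.73 = 7.078 ft/s.

V₂ = 7.078 ft/s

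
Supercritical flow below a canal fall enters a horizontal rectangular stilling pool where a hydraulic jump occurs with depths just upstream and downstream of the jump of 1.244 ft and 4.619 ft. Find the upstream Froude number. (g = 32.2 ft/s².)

Fr₁ = 2.958

For a rectangular channel the momentum equation gives q² = ½·g·y₁·y₂·(y₁ + y₂) = ½×32.2×1.244×4.619×5.863 = 542.4.
q = √542.4 = 23.29 ft²/s.
V₁ = q/y₁ = 18.72 ft/s; Fr₁ = V₁/√(g·y₁) = 2.958.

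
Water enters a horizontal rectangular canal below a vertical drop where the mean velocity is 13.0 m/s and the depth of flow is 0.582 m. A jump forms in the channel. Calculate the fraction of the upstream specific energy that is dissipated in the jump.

Fr₁ = V₁/√(g·y₁) = 13.0/√(9.81×0.582) = 5.44.
Conjugate-depth relation: y₂/y₁ = ½[√(1 + 8Fr₁²) − 1] = ½[√237.8 − 1] = 7.21.
y₂ = 7.21 × 0.582 = 4.20 m.
E₁ = y₁ + V₁²/2g = 9.20 m. ΔE = (y₂ − y₁)³/(4y₁y₂) = 4.83 m. ΔE/E₁ = 4.83/9.20 = 0.526.

ΔE/E₁ = 0.526 (52.6%)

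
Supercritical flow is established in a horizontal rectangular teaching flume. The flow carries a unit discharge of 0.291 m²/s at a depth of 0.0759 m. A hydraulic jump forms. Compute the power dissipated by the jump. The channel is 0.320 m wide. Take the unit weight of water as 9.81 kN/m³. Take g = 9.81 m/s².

V₁ = q/y₁ = 0.291/0.0759 = 3.83 m/s. Fr₁ = V₁/√(g·y₁) = 3.83/√(9.81×0.0759) = 4.44.
Conjugate-depth relation: y₂/y₁ = ½[√(1 + 8Fr₁²) − 1] = ½[√158.9 − 1] = 5.80.
y₂ = 5.80 × 0.0759 = 0.440 m.
Head loss: ΔE = (y₂ − y₁)³/(4y₁y₂) = (0.440 − 0.0759)³/(4×0.0759×0.440) = 0.0485/0.134 = 0.362 m.
Q = q·b = 0.291 × 0.320 = 0.0931 m³/s. P = γ·Q·ΔE = 9.81 × 0.0931 × 0.362 = 0.331 kW.

P = 0.331 kW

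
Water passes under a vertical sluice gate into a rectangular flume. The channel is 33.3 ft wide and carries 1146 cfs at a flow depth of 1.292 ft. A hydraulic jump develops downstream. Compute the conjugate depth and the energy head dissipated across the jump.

q = Q/b = 1146/33.3 = 34.41 ft²/s; V₁ = q/y₁ = 26.64 ft/s. Fr₁ = V₁/√(g·y₁) = 4.130.
From the momentum equation for a rectangular channel, y₂/y₁ = ½[√(1 + 8Fr₁²) − 1] = ½[√137.44 − 1] = 5.362.
y₂ = 5.362 × 1.292 = 6.927 ft.
Head loss: ΔE = (y₂ − y₁)³/(4y₁y₂) = (6.927 − 1.292)³/(4×1.292×6.927) = 179.0/35.80 = 4.999 ft.

y₂ = 6.927 ft; ΔE = 4.999 ft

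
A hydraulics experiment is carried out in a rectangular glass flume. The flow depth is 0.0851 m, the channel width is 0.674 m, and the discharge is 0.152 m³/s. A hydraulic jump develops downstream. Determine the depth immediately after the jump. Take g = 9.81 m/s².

y₂ = 0.309 m

q = Q/b = 0.152/0.674 = 0.226 m²/s; V₁ = q/y₁ = 2.65 m/s. Fr₁ = V₁/√(g·y₁) = 2.90.
Sequent-depth ratio: y₂/y₁ = ½[√(1 + 8Fr₁²) − 1] = ½[√68.30 − 1] = 3.63.
y₂ = 3.63 × 0.0851 = 0.309 m.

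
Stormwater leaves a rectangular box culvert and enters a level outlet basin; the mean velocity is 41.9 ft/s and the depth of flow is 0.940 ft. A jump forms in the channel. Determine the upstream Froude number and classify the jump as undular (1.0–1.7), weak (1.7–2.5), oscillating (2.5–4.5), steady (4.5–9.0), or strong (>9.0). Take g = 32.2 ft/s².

Fr₁ = 7.62; steady jump

Fr₁ = V₁/√(g·y₁) = 41.9/√(32.2×0.940) = 7.62.
Fr₁ = 7.62 lies in the steady range.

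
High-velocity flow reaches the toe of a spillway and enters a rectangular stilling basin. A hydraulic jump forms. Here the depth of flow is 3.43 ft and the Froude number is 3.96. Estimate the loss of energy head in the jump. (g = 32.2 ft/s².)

ΔE = 11.7 ft

Fr₁ = 3.96 (given).
From the momentum equation for a rectangular channel, y₂/y₁ = ½[√(1 + 8Fr₁²) − 1] = ½[√126.5 − 1] = 5.12.
y₂ = 5.12 × 3.43 = 17.6 ft.
Head loss: ΔE = (y₂ − y₁)³/(4y₁y₂) = (17.6 − 3.43)³/(4×3.43×17.6) = 2827/241 = 11.7 ft.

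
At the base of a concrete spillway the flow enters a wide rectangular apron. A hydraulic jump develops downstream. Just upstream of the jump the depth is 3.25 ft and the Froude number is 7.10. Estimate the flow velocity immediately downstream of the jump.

V₂ = 7.60 ft/s

Fr₁ = 7.10 (given).
Conjugate-depth relation: y₂/y₁ = ½[√(1 + 8Fr₁²) − 1] = ½[√404.3 − 1] = 9.55.
y₂ = 9.55 × 3.25 = 31.0 ft.
V₁ = Fr₁·√(g·y₁) = 7.10×√(32.2×3.25) = 72.6 ft/s; q = V₁·y₁ = 236 ft²/s.
V₂ = q/y₂ = 236/31.0 = 7.60 ft/s.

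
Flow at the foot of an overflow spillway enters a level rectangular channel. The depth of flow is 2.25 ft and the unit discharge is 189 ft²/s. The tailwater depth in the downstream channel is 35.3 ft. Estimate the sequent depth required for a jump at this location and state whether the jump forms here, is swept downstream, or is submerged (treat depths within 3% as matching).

y₂ = 30.3 ft; the jump is submerged

V₁ = q/y₁ = 189/2.25 = 84.0 ft/s. Fr₁ = V₁/√(g·y₁) = 84.0/√(32.2×2.25) = 9.87.
Conjugate-depth relation: y₂/y₁ = ½[√(1 + 8Fr₁²) − 1] = ½[√780.1 − 1] = 13.5.
y₂ = 13.5 × 2.25 = 30.3 ft.
Tailwater y_tw = 35.3 ft: y_tw > y₂, so the jump is submerged.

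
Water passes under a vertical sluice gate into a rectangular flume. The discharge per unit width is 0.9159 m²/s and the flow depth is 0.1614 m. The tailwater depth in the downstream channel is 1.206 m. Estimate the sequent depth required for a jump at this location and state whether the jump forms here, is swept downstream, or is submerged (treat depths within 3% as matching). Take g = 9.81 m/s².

V₁ = q/y₁ = 0.9159/0.1614 = 5.675 m/s. Fr₁ = V₁/√(g·y₁) = 5.675/√(9.81×0.1614) = 4.510.
Sequent-depth ratio: y₂/y₁ = ½[√(1 + 8Fr₁²) − 1] = ½[√163.71 − 1] = 5.897.
y₂ = 5.897 × 0.1614 = 0.9518 m.
Tailwater y_tw = 1.206 m: y_tw > y₂, so the jump is submerged.

y₂ = 0.9518 m; the jump is submerged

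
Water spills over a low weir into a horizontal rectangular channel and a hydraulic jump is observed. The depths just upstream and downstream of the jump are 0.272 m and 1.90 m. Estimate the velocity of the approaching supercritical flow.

V₁ = 8.63 m/s

For a rectangular channel the momentum equation gives q² = ½·g·y₁·y₂·(y₁ + y₂) = ½×9.81×0.272×1.90×2.17 = 5.51.
q = √5.51 = 2.35 m²/s.
V₁ = q/y₁ = 2.35/0.272 = 8.63 m/s.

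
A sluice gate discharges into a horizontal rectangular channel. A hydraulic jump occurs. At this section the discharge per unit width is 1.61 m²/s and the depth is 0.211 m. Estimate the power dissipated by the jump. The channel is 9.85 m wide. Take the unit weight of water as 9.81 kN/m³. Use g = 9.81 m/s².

P = 255 kW

V₁ = q/y₁ = 1.61/0.211 = 7.63 m/s. Fr₁ = V₁/√(g·y₁) = 7.63/√(9.81×0.211) = 5.30.
Sequent-depth ratio: y₂/y₁ = ½[√(1 + 8Fr₁²) − 1] = ½[√226.0 − 1] = 7.02.
y₂ = 7.02 × 0.211 = 1.48 m.
V₂ = q/y₂ = 1.61/1.48 = 1.09 m/s. E₁ = y₁ + V₁²/2g = 3.18 m; E₂ = y₂ + V₂²/2g = 1.54 m. ΔE = E₁ − E₂ = 1.64 m.
Q = q·b = 1.61 × 9.85 = 15.9 m³/s. P = γ·Q·ΔE = 9.81 × 15.9 × 1.64 = 255 kW.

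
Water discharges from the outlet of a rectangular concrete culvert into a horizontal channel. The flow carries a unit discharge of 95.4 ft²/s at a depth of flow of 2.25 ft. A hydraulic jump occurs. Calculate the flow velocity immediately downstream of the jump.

V₂ = 6.46 ft/s

V₁ = q/y₁ = 95.4/2.25 = 42.4 ft/s. Fr₁ = V₁/√(g·y₁) = 42.4/√(32.2×2.25) = 4.98.
Conjugate-depth relation: y₂/y₁ = ½[√(1 + 8Fr₁²) − 1] = ½[√199.5 − 1] = 6.56.
y₂ = 6.56 × 2.25 = 14.8 ft.
V₂ = q/y₂ = 95.4/14.8 = 6.46 ft/s.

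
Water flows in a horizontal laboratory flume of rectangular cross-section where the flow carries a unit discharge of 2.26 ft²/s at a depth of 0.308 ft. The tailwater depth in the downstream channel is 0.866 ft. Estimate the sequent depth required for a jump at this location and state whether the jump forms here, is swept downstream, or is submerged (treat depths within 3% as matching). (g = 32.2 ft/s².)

V₁ = q/y₁ = 2.26/0.308 = 7.34 ft/s. Fr₁ = V₁/√(g·y₁) = 7.34/√(32.2×0.308) = 2.33.
From the momentum equation for a rectangular channel, y₂/y₁ = ½[√(1 + 8Fr₁²) − 1] = ½[√44.43 − 1] = 2.83.
y₂ = 2.83 × 0.308 = 0.873 ft.
Tailwater y_tw = 0.866 ft: y_tw ≈ y₂, so the jump forms here.

y₂ = 0.873 ft; the jump forms here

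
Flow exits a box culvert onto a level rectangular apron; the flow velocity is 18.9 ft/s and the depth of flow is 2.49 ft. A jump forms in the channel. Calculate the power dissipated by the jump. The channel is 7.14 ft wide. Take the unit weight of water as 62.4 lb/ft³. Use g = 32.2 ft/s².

P = 33.4 hp

Fr₁ = V₁/√(g·y₁) = 18.9/√(32.2×2.49) = 2.11.
By Bélanger, y₂/y₁ = ½[√(1 + 8Fr₁²) − 1] = ½[√36.64 − 1] = 2.53.
y₂ = 2.53 × 2.49 = 6.29 ft.
Head loss: ΔE = (y₂ − y₁)³/(4y₁y₂) = (6.29 − 2.49)³/(4×2.49×6.29) = 54.9/62.7 = 0.877 ft.
q = V₁·y₁ = 18.9 × 2.49 = 47.1 ft²/s. Q = q·b = 47.1 × 7.14 = 336 cfs. P = γ·Q·ΔE/550 = 62.4 × 336 × 0.877 / 550 = 33.4 hp.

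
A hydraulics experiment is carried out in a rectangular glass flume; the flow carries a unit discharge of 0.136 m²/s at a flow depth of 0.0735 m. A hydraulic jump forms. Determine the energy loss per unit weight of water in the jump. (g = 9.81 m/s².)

V₁ = q/y₁ = 0.136/0.0735 = 1.85 m/s. Fr₁ = V₁/√(g·y₁) = 1.85/√(9.81×0.0735) = 2.18.
By Bélanger, y₂/y₁ = ½[√(1 + 8Fr₁²) − 1] = ½[√38.99 − 1] = 2.62.
y₂ = 2.62 × 0.0735 = 0.193 m.
Head loss: ΔE = (y₂ − y₁)³/(4y₁y₂) = (0.193 − 0.0735)³/(4×0.0735×0.193) = 0.00169/0.0567 = 0.0299 m.

ΔE = 0.0299 m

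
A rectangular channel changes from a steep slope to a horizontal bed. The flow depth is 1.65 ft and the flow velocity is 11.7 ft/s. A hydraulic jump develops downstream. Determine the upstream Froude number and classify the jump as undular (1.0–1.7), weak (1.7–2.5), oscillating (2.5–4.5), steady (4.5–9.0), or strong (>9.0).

Fr₁ = V₁/√(g·y₁) = 11.7/√(32.2×1.65) = 1.61.
Fr₁ = 1.61 lies in the undular range.

Fr₁ = 1.61; undular jump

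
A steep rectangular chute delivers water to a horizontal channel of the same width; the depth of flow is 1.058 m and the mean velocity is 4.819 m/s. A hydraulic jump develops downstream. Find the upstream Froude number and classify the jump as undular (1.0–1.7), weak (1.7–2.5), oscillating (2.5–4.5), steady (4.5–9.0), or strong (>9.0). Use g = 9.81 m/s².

Fr₁ = V₁/√(g·y₁) = 4.819/√(9.81×1.058) = 1.496.
Fr₁ = 1.496 lies in the undular range.

Fr₁ = 1.496; undular jump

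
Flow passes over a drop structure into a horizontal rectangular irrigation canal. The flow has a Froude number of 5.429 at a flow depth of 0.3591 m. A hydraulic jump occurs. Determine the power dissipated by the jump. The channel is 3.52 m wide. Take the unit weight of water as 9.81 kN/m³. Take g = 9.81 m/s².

P = 374.7 kW

Fr₁ = 5.429 (given).
Sequent-depth ratio: y₂/y₁ = ½[√(1 + 8Fr₁²) − 1] = ½[√236.79 − 1] = 7.194.
y₂ = 7.194 × 0.3591 = 2.583 m.
Head loss: ΔE = (y₂ − y₁)³/(4y₁y₂) = (2.583 − 0.3591)³/(4×0.3591×2.583) = 11.00/3.711 = 2.966 m.
V₁ = Fr₁·√(g·y₁) = 5.429×√(9.81×0.3591) = 10.19 m/s; q = V₁·y₁ = 3.659 m²/s. Q = q·b = 3.659 × 3.52 = 12.88 m³/s. P = γ·Q·ΔE = 9.81 × 12.88 × 2.966 = 374.7 kW.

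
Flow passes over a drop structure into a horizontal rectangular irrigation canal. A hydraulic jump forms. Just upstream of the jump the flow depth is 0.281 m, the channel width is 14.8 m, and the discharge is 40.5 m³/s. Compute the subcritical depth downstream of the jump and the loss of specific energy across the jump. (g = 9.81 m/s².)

q = Q/b = 40.5/14.8 = 2.74 m²/s; V₁ = q/y₁ = 9.74 m/s. Fr₁ = V₁/√(g·y₁) = 5.87.
By Bélanger, y₂/y₁ = ½[√(1 + 8Fr₁²) − 1] = ½[√276.2 − 1] = 7.81.
y₂ = 7.81 × 0.281 = 2.19 m.
Head loss: ΔE = (y₂ − y₁)³/(4y₁y₂) = (2.19 − 0.281)³/(4×0.281×2.19) = 7.01/2.47 = 2.84 m.

y₂ = 2.19 m; ΔE = 2.84 m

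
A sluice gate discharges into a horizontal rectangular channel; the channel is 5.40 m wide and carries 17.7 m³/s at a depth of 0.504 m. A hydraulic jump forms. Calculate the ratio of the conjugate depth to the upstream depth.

y₂/y₁ = 3.67

q = Q/b = 17.7/5.40 = 3.28 m²/s; V₁ = q/y₁ = 6.50 m/s. Fr₁ = V₁/√(g·y₁) = 2.92.
Conjugate-depth relation: y₂/y₁ = ½[√(1 + 8Fr₁²) − 1] = ½[√69.44 − 1] = 3.67.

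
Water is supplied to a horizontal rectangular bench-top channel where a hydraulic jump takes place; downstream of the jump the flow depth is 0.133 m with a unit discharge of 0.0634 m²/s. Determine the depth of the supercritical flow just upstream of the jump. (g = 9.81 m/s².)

V₂ = q/y₂ = 0.0634/0.133 = 0.477 m/s; Fr₂ = V₂/√(g·y₂) = 0.417.
The Bélanger relation is symmetric: y₁/y₂ = ½[√(1 + 8Fr₂²) − 1] = ½[√2.393 − 1] = 0.274.
y₁ = 0.274 × 0.133 = 0.0364 m.

y₁ = 0.0364 m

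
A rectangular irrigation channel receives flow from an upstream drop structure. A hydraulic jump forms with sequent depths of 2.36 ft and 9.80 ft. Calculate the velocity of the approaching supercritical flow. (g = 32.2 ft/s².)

V₁ = 28.5 ft/s

For a rectangular channel the momentum equation gives q² = ½·g·y₁·y₂·(y₁ + y₂) = ½×32.2×2.36×9.80×12.2 = 4528.
q = √4528 = 67.3 ft²/s.
V₁ = q/y₁ = 67.3/2.36 = 28.5 ft/s.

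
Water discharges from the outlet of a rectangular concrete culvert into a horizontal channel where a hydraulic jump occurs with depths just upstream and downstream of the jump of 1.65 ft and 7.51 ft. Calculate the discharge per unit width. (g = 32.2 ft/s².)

For a rectangular channel the momentum equation gives q² = ½·g·y₁·y₂·(y₁ + y₂) = ½×32.2×1.65×7.51×9.16 = 1827.
q = √1827 = 42.7 ft²/s.

q = 42.7 ft²/s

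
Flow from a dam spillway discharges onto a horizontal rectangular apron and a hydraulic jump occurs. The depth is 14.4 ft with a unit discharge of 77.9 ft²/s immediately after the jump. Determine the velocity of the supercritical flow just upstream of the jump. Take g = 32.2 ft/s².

V₂ = q/y₂ = 77.9/14.4 = 5.41 ft/s; Fr₂ = V₂/√(g·y₂) = 0.251.
Applying the sequent-depth relation in reverse, y₁/y₂ = ½[√(1 + 8Fr₂²) − 1] = ½[√1.505 − 1] = 0.113.
y₁ = 0.113 × 14.4 = 1.63 ft.
V₁ = q/y₁ = 77.9/1.63 = 47.7 ft/s.

V₁ = 47.7 ft/s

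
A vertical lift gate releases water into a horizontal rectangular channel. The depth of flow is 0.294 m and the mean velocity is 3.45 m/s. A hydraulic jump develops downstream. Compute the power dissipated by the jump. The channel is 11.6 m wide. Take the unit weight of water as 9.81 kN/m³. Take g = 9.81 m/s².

Fr₁ = V₁/√(g·y₁) = 3.45/√(9.81×0.294) = 2.03.
Bélanger equation: y₂/y₁ = ½[√(1 + 8Fr₁²) − 1] = ½[√34.02 − 1] = 2.42.
y₂ = 2.42 × 0.294 = 0.710 m.
q = V₁·y₁ = 3.45 × 0.294 = 1.01 m²/s. V₂ = q/y₂ = 1.01/0.710 = 1.43 m/s. E₁ = y₁ + V₁²/2g = 0.901 m; E₂ = y₂ + V₂²/2g = 0.814 m. ΔE = E₁ − E₂ = 0.0864 m.
Q = q·b = 1.01 × 11.6 = 11.8 m³/s. P = γ·Q·ΔE = 9.81 × 11.8 × 0.0864 = 9.97 kW.

P = 9.97 kW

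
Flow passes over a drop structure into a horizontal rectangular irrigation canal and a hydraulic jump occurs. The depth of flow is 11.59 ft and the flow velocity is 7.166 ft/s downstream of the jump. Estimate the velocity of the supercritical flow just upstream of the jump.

Fr₂ = V₂/√(g·y₂) = 7.166/√(32.2×11.59) = 0.3709.
From the momentum equation (using Fr₂), y₁/y₂ = ½[√(1 + 8Fr₂²) − 1] = ½[√2.1008 − 1] = 0.2247.
y₁ = 0.2247 × 11.59 = 2.604 ft.
V₁ = q/y₁ = 83.05/2.604 = 31.89 ft/s.

V₁ = 31.89 ft/s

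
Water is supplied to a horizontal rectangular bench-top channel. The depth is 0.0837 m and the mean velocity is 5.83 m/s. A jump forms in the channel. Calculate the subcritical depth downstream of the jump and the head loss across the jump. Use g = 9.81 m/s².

y₂ = 0.721 m; ΔE = 1.07 m

Fr₁ = V₁/√(g·y₁) = 5.83/√(9.81×0.0837) = 6.43.
By Bélanger, y₂/y₁ = ½[√(1 + 8Fr₁²) − 1] = ½[√332.2 − 1] = 8.61.
y₂ = 8.61 × 0.0837 = 0.721 m.
Head loss: ΔE = (y₂ − y₁)³/(4y₁y₂) = (0.721 − 0.0837)³/(4×0.0837×0.721) = 0.259/0.241 = 1.07 m.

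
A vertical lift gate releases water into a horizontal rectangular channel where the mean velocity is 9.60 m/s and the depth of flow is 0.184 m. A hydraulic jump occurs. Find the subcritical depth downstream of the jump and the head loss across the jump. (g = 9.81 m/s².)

y₂ = 1.77 m; ΔE = 3.06 m

Fr₁ = V₁/√(g·y₁) = 9.60/√(9.81×0.184) = 7.15.
From the momentum equation for a rectangular channel, y₂/y₁ = ½[√(1 + 8Fr₁²) − 1] = ½[√409.5 − 1] = 9.62.
y₂ = 9.62 × 0.184 = 1.77 m.
q = V₁·y₁ = 9.60 × 0.184 = 1.77 m²/s. V₂ = q/y₂ = 1.77/1.77 = 0.998 m/s. E₁ = y₁ + V₁²/2g = 4.88 m; E₂ = y₂ + V₂²/2g = 1.82 m. ΔE = E₁ − E₂ = 3.06 m.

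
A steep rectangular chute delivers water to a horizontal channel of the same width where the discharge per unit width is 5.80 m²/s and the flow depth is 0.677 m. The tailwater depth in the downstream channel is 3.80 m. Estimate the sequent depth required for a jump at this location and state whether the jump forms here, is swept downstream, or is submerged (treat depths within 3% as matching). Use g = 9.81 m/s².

y₂ = 2.86 m; the jump is submerged

V₁ = q/y₁ = 5.80/0.677 = 8.57 m/s. Fr₁ = V₁/√(g·y₁) = 8.57/√(9.81×0.677) = 3.32.
By Bélanger, y₂/y₁ = ½[√(1 + 8Fr₁²) − 1] = ½[√89.41 − 1] = 4.23.
y₂ = 4.23 × 0.677 = 2.86 m.
Tailwater y_tw = 3.80 m: y_tw > y₂, so the jump is submerged.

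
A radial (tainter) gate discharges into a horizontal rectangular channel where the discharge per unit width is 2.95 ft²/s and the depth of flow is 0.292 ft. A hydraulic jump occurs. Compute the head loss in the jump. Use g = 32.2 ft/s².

ΔE = 0.564 ft

V₁ = q/y₁ = 2.95/0.292 = 10.1 ft/s. Fr₁ = V₁/√(g·y₁) = 10.1/√(32.2×0.292) = 3.29.
Conjugate-depth relation: y₂/y₁ = ½[√(1 + 8Fr₁²) − 1] = ½[√87.84 − 1] = 4.19.
y₂ = 4.19 × 0.292 = 1.22 ft.
V₂ = q/y₂ = 2.95/1.22 = 2.41 ft/s. E₁ = y₁ + V₁²/2g = 1.88 ft; E₂ = y₂ + V₂²/2g = 1.31 ft. ΔE = E₁ − E₂ = 0.564 ft.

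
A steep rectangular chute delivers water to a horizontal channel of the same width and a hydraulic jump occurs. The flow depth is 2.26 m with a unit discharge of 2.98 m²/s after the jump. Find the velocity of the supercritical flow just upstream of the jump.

V₂ = q/y₂ = 2.98/2.26 = 1.32 m/s; Fr₂ = V₂/√(g·y₂) = 0.280.
Since the conjugate-depth ratio holds either way, y₁/y₂ = ½[√(1 + 8Fr₂²) − 1] = ½[√1.627 − 1] = 0.138.
y₁ = 0.138 × 2.26 = 0.312 m.
V₁ = q/y₁ = 2.98/0.312 = 9.57 m/s.

V₁ = 9.57 m/s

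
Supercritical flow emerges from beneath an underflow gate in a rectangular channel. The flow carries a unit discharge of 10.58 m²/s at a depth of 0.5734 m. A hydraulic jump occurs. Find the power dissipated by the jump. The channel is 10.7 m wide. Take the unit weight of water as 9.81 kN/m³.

P = 13038 kW

V₁ = q/y₁ = 10.58/0.5734 = 18.45 m/s. Fr₁ = V₁/√(g·y₁) = 18.45/√(9.81×0.5734) = 7.780.
Conjugate-depth relation: y₂/y₁ = ½[√(1 + 8Fr₁²) − 1] = ½[√485.19 − 1] = 10.51.
y₂ = 10.51 × 0.5734 = 6.028 m.
Head loss: ΔE = (y₂ − y₁)³/(4y₁y₂) = (6.028 − 0.5734)³/(4×0.5734×6.028) = 162.3/13.83 = 11.74 m.
Q = q·b = 10.58 × 10.7 = 113.2 m³/s. P = γ·Q·ΔE = 9.81 × 113.2 × 11.74 = 13038 kW.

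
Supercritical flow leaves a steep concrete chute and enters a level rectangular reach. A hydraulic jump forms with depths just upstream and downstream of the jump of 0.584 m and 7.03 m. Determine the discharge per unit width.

q = 12.4 m²/s

For a rectangular channel the momentum equation gives q² = ½·g·y₁·y₂·(y₁ + y₂) = ½×9.81×0.584×7.03×7.61 = 153.
q = √153 = 12.4 m²/s.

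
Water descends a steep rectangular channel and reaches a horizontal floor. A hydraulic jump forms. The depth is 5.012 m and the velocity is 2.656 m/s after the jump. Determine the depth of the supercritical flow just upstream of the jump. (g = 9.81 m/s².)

Fr₂ = V₂/√(g·y₂) = 2.656/√(9.81×5.012) = 0.3788.
Applying the sequent-depth relation in reverse, y₁/y₂ = ½[√(1 + 8Fr₂²) − 1] = ½[√2.1478 − 1] = 0.2328.
y₁ = 0.2328 × 5.012 = 1.167 m.

y₁ = 1.167 m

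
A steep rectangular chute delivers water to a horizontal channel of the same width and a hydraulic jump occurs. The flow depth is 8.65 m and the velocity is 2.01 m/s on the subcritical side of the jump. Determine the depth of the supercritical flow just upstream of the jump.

Fr₂ = V₂/√(g·y₂) = 2.01/√(9.81×8.65) = 0.218.
Since the conjugate-depth ratio holds either way, y₁/y₂ = ½[√(1 + 8Fr₂²) − 1] = ½[√1.381 − 1] = 0.0876.
y₁ = 0.0876 × 8.65 = 0.757 m.

y₁ = 0.757 m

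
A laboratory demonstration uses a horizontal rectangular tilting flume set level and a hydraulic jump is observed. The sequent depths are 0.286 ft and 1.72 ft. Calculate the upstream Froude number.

For a rectangular channel the momentum equation gives q² = ½·g·y₁·y₂·(y₁ + y₂) = ½×32.2×0.286×1.72×2.01 = 15.9.
q = √15.9 = 3.99 ft²/s.
V₁ = q/y₁ = 13.9 ft/s; Fr₁ = V₁/√(g·y₁) = 4.59.

Fr₁ = 4.59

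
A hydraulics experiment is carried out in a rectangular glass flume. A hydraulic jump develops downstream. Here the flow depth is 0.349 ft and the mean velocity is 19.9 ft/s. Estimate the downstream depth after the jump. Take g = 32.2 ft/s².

Fr₁ = V₁/√(g·y₁) = 19.9/√(32.2×0.349) = 5.94.
Sequent-depth ratio: y₂/y₁ = ½[√(1 + 8Fr₁²) − 1] = ½[√282.9 − 1] = 7.91.
y₂ = 7.91 × 0.349 = 2.76 ft.

y₂ = 2.76 ft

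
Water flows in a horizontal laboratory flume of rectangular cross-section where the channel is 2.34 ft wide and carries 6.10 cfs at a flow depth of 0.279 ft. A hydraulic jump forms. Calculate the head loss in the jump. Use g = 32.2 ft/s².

ΔE = 0.449 ft

q = Q/b = 6.10/2.34 = 2.61 ft²/s; V₁ = q/y₁ = 9.34 ft/s. Fr₁ = V₁/√(g·y₁) = 3.12.
From the momentum equation for a rectangular channel, y₂/y₁ = ½[√(1 + 8Fr₁²) − 1] = ½[√78.74 − 1] = 3.94.
y₂ = 3.94 × 0.279 = 1.10 ft.
Head loss: ΔE = (y₂ − y₁)³/(4y₁y₂) = (1.10 − 0.279)³/(4×0.279×1.10) = 0.550/1.23 = 0.449 ft.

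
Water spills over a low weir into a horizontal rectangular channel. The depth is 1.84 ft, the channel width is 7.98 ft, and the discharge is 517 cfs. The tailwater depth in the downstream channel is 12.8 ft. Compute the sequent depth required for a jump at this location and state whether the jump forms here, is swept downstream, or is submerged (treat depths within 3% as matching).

q = Q/b = 517/7.98 = 64.8 ft²/s; V₁ = q/y₁ = 35.2 ft/s. Fr₁ = V₁/√(g·y₁) = 4.57.
By Bélanger, y₂/y₁ = ½[√(1 + 8Fr₁²) − 1] = ½[√168.4 − 1] = 5.99.
y₂ = 5.99 × 1.84 = 11.0 ft.
Tailwater y_tw = 12.8 ft: y_tw > y₂, so the jump is submerged.

y₂ = 11.0 ft; the jump is submerged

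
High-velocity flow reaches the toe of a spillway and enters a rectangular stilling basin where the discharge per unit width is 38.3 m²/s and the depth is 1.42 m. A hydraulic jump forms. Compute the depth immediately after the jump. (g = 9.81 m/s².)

V₁ = q/y₁ = 38.3/1.42 = 27.0 m/s. Fr₁ = V₁/√(g·y₁) = 27.0/√(9.81×1.42) = 7.23.
From the momentum equation for a rectangular channel, y₂/y₁ = ½[√(1 + 8Fr₁²) − 1] = ½[√418.8 − 1] = 9.73.
y₂ = 9.73 × 1.42 = 13.8 m.

y₂ = 13.8 m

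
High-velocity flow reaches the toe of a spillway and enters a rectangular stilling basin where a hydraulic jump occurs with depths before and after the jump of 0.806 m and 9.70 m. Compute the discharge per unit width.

q = 20.1 m²/s

For a rectangular channel the momentum equation gives q² = ½·g·y₁·y₂·(y₁ + y₂) = ½×9.81×0.806×9.70×10.5 = 403.
q = √403 = 20.1 m²/s.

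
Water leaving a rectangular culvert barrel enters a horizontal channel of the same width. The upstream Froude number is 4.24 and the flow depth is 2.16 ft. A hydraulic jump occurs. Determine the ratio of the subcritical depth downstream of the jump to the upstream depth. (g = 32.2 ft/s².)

Fr₁ = 4.24 (given).
By Bélanger, y₂/y₁ = ½[√(1 + 8Fr₁²) − 1] = ½[√144.8 − 1] = 5.52.

y₂/y₁ = 5.52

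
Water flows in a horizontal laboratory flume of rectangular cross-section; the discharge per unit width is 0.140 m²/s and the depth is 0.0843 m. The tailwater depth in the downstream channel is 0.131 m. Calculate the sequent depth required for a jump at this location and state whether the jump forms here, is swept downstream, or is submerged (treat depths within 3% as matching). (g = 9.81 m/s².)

y₂ = 0.180 m; the jump is swept downstream

V₁ = q/y₁ = 0.140/0.0843 = 1.66 m/s. Fr₁ = V₁/√(g·y₁) = 1.66/√(9.81×0.0843) = 1.83.
By Bélanger, y₂/y₁ = ½[√(1 + 8Fr₁²) − 1] = ½[√27.68 − 1] = 2.13.
y₂ = 2.13 × 0.0843 = 0.180 m.
Tailwater y_tw = 0.131 m: y_tw < y₂, so the jump is swept downstream.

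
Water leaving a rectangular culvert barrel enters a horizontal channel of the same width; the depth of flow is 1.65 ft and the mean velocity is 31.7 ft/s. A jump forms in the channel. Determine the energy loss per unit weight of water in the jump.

Fr₁ = V₁/√(g·y₁) = 31.7/√(32.2×1.65) = 4.35.
From the momentum equation for a rectangular channel, y₂/y₁ = ½[√(1 + 8Fr₁²) − 1] = ½[√152.3 − 1] = 5.67.
y₂ = 5.67 × 1.65 = 9.36 ft.
Head loss: ΔE = (y₂ − y₁)³/(4y₁y₂) = (9.36 − 1.65)³/(4×1.65×9.36) = 458/61.8 = 7.41 ft.

ΔE = 7.41 ft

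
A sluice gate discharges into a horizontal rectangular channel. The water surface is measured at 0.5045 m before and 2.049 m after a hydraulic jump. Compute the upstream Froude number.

For a rectangular channel the momentum equation gives q² = ½·g·y₁·y₂·(y₁ + y₂) = ½×9.81×0.5045×2.049×2.553 = 12.95.
q = √12.95 = 3.598 m²/s.
V₁ = q/y₁ = 7.132 m/s; Fr₁ = V₁/√(g·y₁) = 3.206.

Fr₁ = 3.206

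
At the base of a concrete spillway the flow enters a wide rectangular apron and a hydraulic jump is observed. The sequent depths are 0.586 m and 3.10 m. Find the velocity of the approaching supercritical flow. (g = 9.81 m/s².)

For a rectangular channel the momentum equation gives q² = ½·g·y₁·y₂·(y₁ + y₂) = ½×9.81×0.586×3.10×3.69 = 32.8.
q = √32.8 = 5.73 m²/s.
V₁ = q/y₁ = 5.73/0.586 = 9.78 m/s.

V₁ = 9.78 m/s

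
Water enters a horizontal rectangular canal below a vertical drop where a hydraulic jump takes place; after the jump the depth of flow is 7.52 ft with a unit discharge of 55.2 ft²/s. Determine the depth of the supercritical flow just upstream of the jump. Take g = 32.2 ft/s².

V₂ = q/y₂ = 55.2/7.52 = 7.34 ft/s; Fr₂ = V₂/√(g·y₂) = 0.472.
From the momentum equation (using Fr₂), y₁/y₂ = ½[√(1 + 8Fr₂²) − 1] = ½[√2.780 − 1] = 0.334.
y₁ = 0.334 × 7.52 = 2.51 ft.

y₁ = 2.51 ft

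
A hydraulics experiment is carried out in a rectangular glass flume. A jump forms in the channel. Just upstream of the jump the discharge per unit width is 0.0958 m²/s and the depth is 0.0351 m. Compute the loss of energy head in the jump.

V₁ = q/y₁ = 0.0958/0.0351 = 2.73 m/s. Fr₁ = V₁/√(g·y₁) = 2.73/√(9.81×0.0351) = 4.65.
By Bélanger, y₂/y₁ = ½[√(1 + 8Fr₁²) − 1] = ½[√174.1 − 1] = 6.10.
y₂ = 6.10 × 0.0351 = 0.214 m.
Head loss: ΔE = (y₂ − y₁)³/(4y₁y₂) = (0.214 − 0.0351)³/(4×0.0351×0.214) = 0.00573/0.0300 = 0.191 m.

ΔE = 0.191 m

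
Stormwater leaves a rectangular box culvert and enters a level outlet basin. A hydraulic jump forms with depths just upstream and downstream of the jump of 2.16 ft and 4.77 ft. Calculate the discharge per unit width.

q = 33.9 ft²/s

For a rectangular channel the momentum equation gives q² = ½·g·y₁·y₂·(y₁ + y₂) = ½×32.2×2.16×4.77×6.93 = 1150.
q = √1150 = 33.9 ft²/s.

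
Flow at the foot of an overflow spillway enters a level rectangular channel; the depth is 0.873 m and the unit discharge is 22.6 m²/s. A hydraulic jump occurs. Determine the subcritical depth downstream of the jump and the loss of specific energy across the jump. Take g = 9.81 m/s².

y₂ = 10.5 m; ΔE = 24.3 m

V₁ = q/y₁ = 22.6/0.873 = 25.9 m/s. Fr₁ = V₁/√(g·y₁) = 25.9/√(9.81×0.873) = 8.85.
From the momentum equation for a rectangular channel, y₂/y₁ = ½[√(1 + 8Fr₁²) − 1] = ½[√627.0 − 1] = 12.0.
y₂ = 12.0 × 0.873 = 10.5 m.
Head loss: ΔE = (y₂ − y₁)³/(4y₁y₂) = (10.5 − 0.873)³/(4×0.873×10.5) = 890/36.6 = 24.3 m.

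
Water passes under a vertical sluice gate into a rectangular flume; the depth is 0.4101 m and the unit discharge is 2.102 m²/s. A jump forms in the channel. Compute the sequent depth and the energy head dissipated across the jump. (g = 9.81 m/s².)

y₂ = 1.291 m; ΔE = 0.3229 m

V₁ = q/y₁ = 2.102/0.4101 = 5.126 m/s. Fr₁ = V₁/√(g·y₁) = 5.126/√(9.81×0.4101) = 2.555.
Sequent-depth ratio: y₂/y₁ = ½[√(1 + 8Fr₁²) − 1] = ½[√53.242 − 1] = 3.148.
y₂ = 3.148 × 0.4101 = 1.291 m.
V₂ = q/y₂ = 2.102/1.291 = 1.628 m/s. E₁ = y₁ + V₁²/2g = 1.749 m; E₂ = y₂ + V₂²/2g = 1.426 m. ΔE = E₁ − E₂ = 0.3229 m.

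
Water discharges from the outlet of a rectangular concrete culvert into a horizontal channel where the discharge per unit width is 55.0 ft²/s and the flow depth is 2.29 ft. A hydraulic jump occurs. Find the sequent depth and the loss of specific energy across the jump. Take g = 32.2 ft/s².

y₂ = 7.99 ft; ΔE = 2.53 ft

V₁ = q/y₁ = 55.0/2.29 = 24.0 ft/s. Fr₁ = V₁/√(g·y₁) = 24.0/√(32.2×2.29) = 2.80.
Conjugate-depth relation: y₂/y₁ = ½[√(1 + 8Fr₁²) − 1] = ½[√63.58 − 1] = 3.49.
y₂ = 3.49 × 2.29 = 7.99 ft.
V₂ = q/y₂ = 55.0/7.99 = 6.89 ft/s. E₁ = y₁ + V₁²/2g = 11.2 ft; E₂ = y₂ + V₂²/2g = 8.72 ft. ΔE = E₁ − E₂ = 2.53 ft.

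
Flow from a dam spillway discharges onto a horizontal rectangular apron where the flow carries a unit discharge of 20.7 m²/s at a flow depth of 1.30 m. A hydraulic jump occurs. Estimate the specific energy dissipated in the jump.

V₁ = q/y₁ = 20.7/1.30 = 15.9 m/s. Fr₁ = V₁/√(g·y₁) = 15.9/√(9.81×1.30) = 4.46.
Bélanger equation: y₂/y₁ = ½[√(1 + 8Fr₁²) − 1] = ½[√160.0 − 1] = 5.83.
y₂ = 5.83 × 1.30 = 7.57 m.
Head loss: ΔE = (y₂ − y₁)³/(4y₁y₂) = (7.57 − 1.30)³/(4×1.30×7.57) = 247/39.4 = 6.27 m.

ΔE = 6.27 m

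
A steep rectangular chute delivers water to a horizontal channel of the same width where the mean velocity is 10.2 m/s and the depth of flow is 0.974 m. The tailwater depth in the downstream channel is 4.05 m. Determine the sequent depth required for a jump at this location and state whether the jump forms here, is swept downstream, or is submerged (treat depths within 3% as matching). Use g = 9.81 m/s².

y₂ = 4.08 m; the jump forms here

Fr₁ = V₁/√(g·y₁) = 10.2/√(9.81×0.974) = 3.30.
Conjugate-depth relation: y₂/y₁ = ½[√(1 + 8Fr₁²) − 1] = ½[√88.11 − 1] = 4.19.
y₂ = 4.19 × 0.974 = 4.08 m.
Tailwater y_tw = 4.05 m: y_tw ≈ y₂, so the jump forms here.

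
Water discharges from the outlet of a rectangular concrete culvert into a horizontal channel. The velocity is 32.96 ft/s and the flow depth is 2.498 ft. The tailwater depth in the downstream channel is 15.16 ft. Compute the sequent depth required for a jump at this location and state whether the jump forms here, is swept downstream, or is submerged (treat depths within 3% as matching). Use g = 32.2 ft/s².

y₂ = 11.79 ft; the jump is submerged

Fr₁ = V₁/√(g·y₁) = 32.96/√(32.2×2.498) = 3.675.
Sequent-depth ratio: y₂/y₁ = ½[√(1 + 8Fr₁²) − 1] = ½[√109.05 − 1] = 4.721.
y₂ = 4.721 × 2.498 = 11.79 ft.
Tailwater y_tw = 15.16 ft: y_tw > y₂, so the jump is submerged.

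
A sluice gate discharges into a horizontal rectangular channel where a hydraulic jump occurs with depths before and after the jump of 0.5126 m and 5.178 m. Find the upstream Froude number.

For a rectangular channel the momentum equation gives q² = ½·g·y₁·y₂·(y₁ + y₂) = ½×9.81×0.5126×5.178×5.691 = 74.09.
q = √74.09 = 8.607 m²/s.
V₁ = q/y₁ = 16.79 m/s; Fr₁ = V₁/√(g·y₁) = 7.488.

Fr₁ = 7.488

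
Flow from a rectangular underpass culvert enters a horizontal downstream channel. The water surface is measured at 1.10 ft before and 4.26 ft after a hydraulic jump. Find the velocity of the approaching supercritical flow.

V₁ = 18.3 ft/s

For a rectangular channel the momentum equation gives q² = ½·g·y₁·y₂·(y₁ + y₂) = ½×32.2×1.10×4.26×5.36 = 404.
q = √404 = 20.1 ft²/s.
V₁ = q/y₁ = 20.1/1.10 = 18.3 ft/s.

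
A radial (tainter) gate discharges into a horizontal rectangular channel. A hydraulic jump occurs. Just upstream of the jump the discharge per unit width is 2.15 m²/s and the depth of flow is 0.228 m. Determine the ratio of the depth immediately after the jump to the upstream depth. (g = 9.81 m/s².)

y₂/y₁ = 8.43

V₁ = q/y₁ = 2.15/0.228 = 9.43 m/s. Fr₁ = V₁/√(g·y₁) = 9.43/√(9.81×0.228) = 6.31.
Sequent-depth ratio: y₂/y₁ = ½[√(1 + 8Fr₁²) − 1] = ½[√319.0 − 1] = 8.43.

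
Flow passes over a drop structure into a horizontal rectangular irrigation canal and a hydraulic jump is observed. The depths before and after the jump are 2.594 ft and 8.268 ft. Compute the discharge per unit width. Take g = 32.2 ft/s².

q = 61.24 ft²/s

For a rectangular channel the momentum equation gives q² = ½·g·y₁·y₂·(y₁ + y₂) = ½×32.2×2.594×8.268×10.86 = 3751.
q = √3751 = 61.24 ft²/s.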